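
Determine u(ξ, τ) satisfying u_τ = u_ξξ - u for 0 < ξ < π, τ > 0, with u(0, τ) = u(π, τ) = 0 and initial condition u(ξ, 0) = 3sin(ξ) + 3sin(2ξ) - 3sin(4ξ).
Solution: Substitute u = exp(-τ)w.
Then u_τ = exp(-τ)(w_τ - w), u_ξξ = exp(-τ)w_ξξ; substituting and dividing by exp(-τ), the lower-order terms cancel: w_τ = w_ξξ (standard heat equation).
Data for w: w(ξ,0) = u(ξ,0) = 3sin(ξ) + 3sin(2ξ) - 3sin(4ξ). The boundary conditions carry over: w(0,τ) = w(π,τ) = 0.
Separating variables: w = Σ c_n exp(-n²τ) sin(nξ). From w(ξ,0) = 3sin(ξ) + 3sin(2ξ) - 3sin(4ξ): c_1=3, c_2=3, c_4=-3.
So w(ξ,τ) = 3exp(-τ)sin(ξ) + 3exp(-4τ)sin(2ξ) - 3exp(-16τ)sin(4ξ), and u(ξ,τ) = exp(-τ)w(ξ,τ).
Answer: u(ξ, τ) = 3exp(-2τ)sin(ξ) + 3exp(-5τ)sin(2ξ) - 3exp(-17τ)sin(4ξ)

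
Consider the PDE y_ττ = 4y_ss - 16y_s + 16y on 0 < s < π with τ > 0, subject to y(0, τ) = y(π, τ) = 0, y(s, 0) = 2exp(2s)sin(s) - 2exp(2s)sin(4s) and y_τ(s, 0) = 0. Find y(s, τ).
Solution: Substitute y = exp(2s)u, i.e. u = exp(-2s)y.
By the product rule, y_s = exp(2s)(u_s + 2u), y_ss = exp(2s)(u_ss + 4u_s + 4u), y_ττ = exp(2s)u_ττ.
Substituting into the PDE and dividing by exp(2s): u_ττ = 4(u_ss + 4u_s + 4u) - 16(u_s + 2u) + 16u.
The lower-order terms cancel, leaving the standard wave equation u_ττ = 4u_ss.
Initial data for u: u(s,0) = exp(-2s)y(s,0) = 2sin(s) - 2sin(4s); u_τ(s,0) = exp(-2s)y_τ(s,0) = 0. The boundary conditions carry over: u(0,τ) = u(π,τ) = 0.
Solve for u:
  Using separation of variables u = X(s)T(τ):
  Eigenfunctions: sin(ns), n = 1, 2, 3, ...
  General solution: u(s, τ) = Σ [A_n cos(2n τ) + B_n sin(2n τ)] sin(ns)
  From u(s,0) = 2sin(s) - 2sin(4s): A_1=2, A_4=-2. From u_τ(s,0) = 0: all B_n = 0.
Hence u(s,τ) = 2sin(s)cos(2τ) - 2sin(4s)cos(8τ).
Transform back: y(s,τ) = exp(2s)u(s,τ).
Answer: y(s, τ) = 2exp(2s)sin(s)cos(2τ) - 2exp(2s)sin(4s)cos(8τ)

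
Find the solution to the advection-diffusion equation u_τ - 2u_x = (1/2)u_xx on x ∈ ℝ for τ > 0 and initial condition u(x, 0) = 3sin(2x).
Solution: Change to a moving frame: let η = x + 2τ, σ = τ and write u(x,τ) = w(η,σ).
By the chain rule u_τ = w_σ + 2w_η, u_x = w_η, u_xx = w_ηη.
Then u_τ - 2u_x = w_σ: the advection term cancels and the PDE becomes the heat equation w_σ = (1/2)w_ηη on η ∈ ℝ.
Initial data: w(η,0) = u(η,0) = 3sin(2η).
On η ∈ ℝ each mode satisfies (sin(nη))″ = -n² sin(nη), so exp(-n²σ/2) sin(nη) solves the heat equation; by superposition w(η,σ) = Σ c_n exp(-n²σ/2) sin(nη).
Reading off the coefficients: c_2=3, so w(η,σ) = 3exp(-2σ)sin(2η).
Substituting back η = x + 2τ, σ = τ: u(x,τ) = w(x + 2τ, τ).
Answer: u(x, τ) = 3exp(-2τ)sin(2x + 4τ)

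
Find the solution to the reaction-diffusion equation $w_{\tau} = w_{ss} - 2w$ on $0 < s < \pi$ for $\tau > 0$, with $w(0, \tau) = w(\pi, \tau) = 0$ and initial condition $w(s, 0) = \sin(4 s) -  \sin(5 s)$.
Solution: Substitute $w = e^{-2\tau}u$.
Then $w_{\tau} = e^{-2\tau}(u_{\tau} - 2u)$, $w_{ss} = e^{-2\tau}u_{ss}$; substituting and dividing by $e^{-2\tau}$, the lower-order terms cancel: $u_{\tau} = u_{ss}$ (standard heat equation).
Data for $u$: $u(s,0) = w(s,0) = \sin(4 s) - \sin(5 s)$. The boundary conditions carry over: $u(0,\tau) = u(\pi,\tau) = 0$.
Separating variables: $u = \sum c_n e^{-n^2\tau} \sin(ns)$. From $u(s,0) = \sin(4 s) - \sin(5 s)$: $c_4=1, c_5=-1$.
So $u(s,\tau) = e^{-16 \tau} \sin(4 s) - e^{-25 \tau} \sin(5 s)$, and $w(s,\tau) = e^{-2\tau}u(s,\tau)$.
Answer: $w(s, \tau) = e^{-18 \tau} \sin(4 s) -  e^{-27 \tau} \sin(5 s)$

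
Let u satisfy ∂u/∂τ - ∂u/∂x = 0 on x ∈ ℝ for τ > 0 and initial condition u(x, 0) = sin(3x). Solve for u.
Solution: By method of characteristics (waves move left with speed 1):
Along characteristics x + τ = const, u is constant, so u(x,τ) = f(x + τ) with f = u(·, 0).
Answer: u(x, τ) = sin(3x + 3τ)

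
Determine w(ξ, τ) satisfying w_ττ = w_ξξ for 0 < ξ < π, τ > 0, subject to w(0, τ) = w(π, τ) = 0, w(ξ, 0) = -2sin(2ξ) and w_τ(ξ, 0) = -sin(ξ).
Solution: Separating variables: w = Σ [A_n cos(ω_n τ) + B_n sin(ω_n τ)] sin(nξ), ω_n = n. From ICs (B_n = velocity coefficient / ω_n): A_2=-2, B_1=-1.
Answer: w(ξ, τ) = -sin(ξ)sin(τ) - 2sin(2ξ)cos(2τ)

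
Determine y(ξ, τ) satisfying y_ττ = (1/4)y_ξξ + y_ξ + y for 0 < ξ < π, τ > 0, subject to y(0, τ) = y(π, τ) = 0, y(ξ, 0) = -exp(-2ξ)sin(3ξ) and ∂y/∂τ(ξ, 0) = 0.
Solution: Substitute y = exp(-2ξ)u.
Then y_ξ = exp(-2ξ)(u_ξ - 2u), y_ξξ = exp(-2ξ)(u_ξξ - 4u_ξ + 4u), y_ττ = exp(-2ξ)u_ττ; substituting and dividing by exp(-2ξ), the lower-order terms cancel: u_ττ = (1/4)u_ξξ (standard wave equation).
Data for u: u(ξ,0) = exp(2ξ)y(ξ,0) = -sin(3ξ); u_τ(ξ,0) = exp(2ξ)y_τ(ξ,0) = 0. The boundary conditions carry over: u(0,τ) = u(π,τ) = 0.
Separating variables: u = Σ [A_n cos(ω_n τ) + B_n sin(ω_n τ)] sin(nξ), ω_n = n/2. From ICs: A_3=-1.
So u(ξ,τ) = -sin(3ξ)cos(3τ/2), and y(ξ,τ) = exp(-2ξ)u(ξ,τ).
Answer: y(ξ, τ) = -exp(-2ξ)sin(3ξ)cos(3τ/2)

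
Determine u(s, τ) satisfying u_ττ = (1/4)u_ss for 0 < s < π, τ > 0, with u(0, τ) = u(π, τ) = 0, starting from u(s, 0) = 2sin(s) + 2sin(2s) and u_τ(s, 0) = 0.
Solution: Separating variables: u = Σ [A_n cos(ω_n τ) + B_n sin(ω_n τ)] sin(ns), ω_n = n/2. From ICs: A_1=2, A_2=2.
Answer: u(s, τ) = 2sin(s)cos(τ/2) + 2sin(2s)cos(τ)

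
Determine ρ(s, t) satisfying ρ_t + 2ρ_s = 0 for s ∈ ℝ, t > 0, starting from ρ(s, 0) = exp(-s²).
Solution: By characteristics (ds/dt = 2), ρ(s,t) = f(s - 2t) with f = ρ(·, 0).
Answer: ρ(s, t) = exp(-(s - 2t)²)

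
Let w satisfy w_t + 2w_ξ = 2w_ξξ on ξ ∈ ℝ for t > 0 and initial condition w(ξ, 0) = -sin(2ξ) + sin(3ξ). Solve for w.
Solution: Moving frame: η = ξ - 2t, σ = t, w = u(η,σ), so w_t = u_σ - 2u_η and w_ξξ = u_ηη.
Hence w_t + 2w_ξ = u_σ and the PDE becomes the heat equation u_σ = 2u_ηη on η ∈ ℝ.
Initial data: u(η,0) = w(η,0) = -sin(2η) + sin(3η). Each mode sin(nη) decays as exp(-2n²σ) on ℝ, so u(η,σ) = Σ c_n exp(-2n²σ) sin(nη) with c_2=-1, c_3=1: u(η,σ) = -exp(-8σ)sin(2η) + exp(-18σ)sin(3η).
Substituting back: w(ξ,t) = u(ξ - 2t, t).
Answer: w(ξ, t) = exp(-8t)sin(4t - 2ξ) - exp(-18t)sin(6t - 3ξ)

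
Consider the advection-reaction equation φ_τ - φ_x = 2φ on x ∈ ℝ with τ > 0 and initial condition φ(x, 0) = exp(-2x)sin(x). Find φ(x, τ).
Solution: Substitute φ = exp(-2x)u.
Then φ_x = exp(-2x)(u_x - 2u), φ_τ = exp(-2x)u_τ; substituting and dividing by exp(-2x), the lower-order terms cancel: u_τ - u_x = 0 (standard advection equation).
Data for u: u(x,0) = exp(2x)φ(x,0) = sin(x).
By characteristics (dx/dτ = -1), u(x,τ) = f(x + τ) with f = u(·, 0).
So u(x,τ) = sin(x + τ), and φ(x,τ) = exp(-2x)u(x,τ).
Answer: φ(x, τ) = exp(-2x)sin(x + τ)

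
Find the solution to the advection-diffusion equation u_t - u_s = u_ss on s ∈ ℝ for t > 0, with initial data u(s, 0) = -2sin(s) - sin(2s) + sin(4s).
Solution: Change to a moving frame: let η = s + t, σ = t and write u(s,t) = w(η,σ).
By the chain rule u_t = w_σ + w_η, u_s = w_η, u_ss = w_ηη.
Then u_t - u_s = w_σ: the advection term cancels and the PDE becomes the heat equation w_σ = w_ηη on η ∈ ℝ.
Initial data: w(η,0) = u(η,0) = -2sin(η) - sin(2η) + sin(4η).
On η ∈ ℝ each mode satisfies (sin(nη))″ = -n² sin(nη), so exp(-n²σ) sin(nη) solves the heat equation; by superposition w(η,σ) = Σ c_n exp(-n²σ) sin(nη).
Reading off the coefficients: c_1=-2, c_2=-1, c_4=1, so w(η,σ) = -2exp(-σ)sin(η) - exp(-4σ)sin(2η) + exp(-16σ)sin(4η).
Substituting back η = s + t, σ = t: u(s,t) = w(s + t, t).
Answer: u(s, t) = -2exp(-t)sin(s + t) - exp(-4t)sin(2s + 2t) + exp(-16t)sin(4s + 4t)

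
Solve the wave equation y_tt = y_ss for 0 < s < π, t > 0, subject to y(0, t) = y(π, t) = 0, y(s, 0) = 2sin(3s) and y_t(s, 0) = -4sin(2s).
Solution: Separating variables: y = Σ [A_n cos(ω_n t) + B_n sin(ω_n t)] sin(ns), ω_n = n. From ICs (B_n = velocity coefficient / ω_n): A_3=2, B_2=-2.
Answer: y(s, t) = -2sin(2s)sin(2t) + 2sin(3s)cos(3t)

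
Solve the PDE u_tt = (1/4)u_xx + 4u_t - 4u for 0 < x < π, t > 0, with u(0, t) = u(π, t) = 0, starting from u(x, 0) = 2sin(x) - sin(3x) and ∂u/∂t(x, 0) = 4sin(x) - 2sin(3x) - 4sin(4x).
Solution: Substitute u = exp(2t)w.
Then u_t = exp(2t)(w_t + 2w), u_tt = exp(2t)(w_tt + 4w_t + 4w), u_xx = exp(2t)w_xx; substituting and dividing by exp(2t), the lower-order terms cancel: w_tt = (1/4)w_xx (standard wave equation).
Data for w: w(x,0) = u(x,0) = 2sin(x) - sin(3x); w_t(x,0) = u_t(x,0) - 2u(x,0) = -4sin(4x). The boundary conditions carry over: w(0,t) = w(π,t) = 0.
Separating variables: w = Σ [A_n cos(ω_n t) + B_n sin(ω_n t)] sin(nx), ω_n = n/2. From ICs (B_n = velocity coefficient / ω_n): A_1=2, A_3=-1, B_4=-2.
So w(x,t) = -2sin(2t)sin(4x) + 2sin(x)cos(t/2) - sin(3x)cos(3t/2), and u(x,t) = exp(2t)w(x,t).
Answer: u(x, t) = -2exp(2t)sin(2t)sin(4x) + 2exp(2t)sin(x)cos(t/2) - exp(2t)sin(3x)cos(3t/2)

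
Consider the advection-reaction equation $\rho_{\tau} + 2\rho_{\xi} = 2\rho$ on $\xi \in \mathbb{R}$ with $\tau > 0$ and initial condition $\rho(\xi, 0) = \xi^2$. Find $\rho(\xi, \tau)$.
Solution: Substitute $\rho = e^{2\tau}u$, i.e. $u = e^{-2\tau}\rho$.
By the product rule, $\rho_{\tau} = e^{2\tau}(u_{\tau} + 2u)$, $\rho_{\xi} = e^{2\tau}u_{\xi}$.
Substituting into the PDE and dividing by $e^{2\tau}$: $u_{\tau} + 2u + 2u_{\xi} = 2u$.
The lower-order terms cancel, leaving the standard advection equation $u_{\tau} + 2u_{\xi} = 0$.
Initial data for $u$: $u(\xi,0) = \rho(\xi,0) = \xi^2$.
Solve for $u$:
  By method of characteristics (waves move right with speed 2):
  Along characteristics $\xi - 2\tau =$ const, $u$ is constant, so $u(\xi,\tau) = f(\xi - 2\tau)$ with $f = u( \cdot , 0)$.
Hence $u(\xi,\tau) = \xi^2 - 4 \xi \tau + 4 \tau^2$.
Transform back: $\rho(\xi,\tau) = e^{2\tau}u(\xi,\tau)$.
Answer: $\rho(\xi, \tau) = 4 \tau^2 e^{2 \tau} - 4 \tau \xi e^{2 \tau} + \xi^2 e^{2 \tau}$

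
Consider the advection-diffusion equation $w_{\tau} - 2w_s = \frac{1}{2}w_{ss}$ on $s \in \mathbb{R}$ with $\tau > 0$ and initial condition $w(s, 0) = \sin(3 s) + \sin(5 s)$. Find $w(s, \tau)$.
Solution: Change to a moving frame: let $\eta = s + 2\tau$, $\sigma = \tau$ and write $w(s,\tau) = u(\eta,\sigma)$.
By the chain rule $w_{\tau} = u_{\sigma} + 2u_{\eta}$, $w_s = u_{\eta}$, $w_{ss} = u_{\eta\eta}$.
Then $w_{\tau} - 2w_s = u_{\sigma}$: the advection term cancels and the PDE becomes the heat equation $u_{\sigma} = \frac{1}{2}u_{\eta\eta}$ on $\eta \in \mathbb{R}$.
Initial data: $u(\eta,0) = w(\eta,0) = \sin(3 \eta) + \sin(5 \eta)$.
On $\eta \in \mathbb{R}$ each mode satisfies $(\sin(n\eta))'' = -n^2 \sin(n\eta)$, so $e^{-n^2\sigma/2} \sin(n\eta)$ solves the heat equation; by superposition $u(\eta,\sigma) = \sum c_n e^{-n^2\sigma/2} \sin(n\eta)$.
Reading off the coefficients: $c_3=1, c_5=1$, so $u(\eta,\sigma) = e^{-9 \sigma/2} \sin(3 \eta) + e^{-25 \sigma/2} \sin(5 \eta)$.
Substituting back $\eta = s + 2\tau$, $\sigma = \tau$: $w(s,\tau) = u(s + 2\tau, \tau)$.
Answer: $w(s, \tau) = e^{-9 \tau/2} \sin(6 \tau + 3 s) + e^{-25 \tau/2} \sin(10 \tau + 5 s)$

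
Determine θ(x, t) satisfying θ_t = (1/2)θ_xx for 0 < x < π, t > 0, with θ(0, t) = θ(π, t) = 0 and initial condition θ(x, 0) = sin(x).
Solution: Using separation of variables θ = X(x)G(t):
Eigenfunctions: sin(nx), n = 1, 2, 3, ...
General solution: θ(x, t) = Σ c_n sin(nx) exp(-n² t/2)
Matching θ(x,0) = sin(x) term by term: c_1=1.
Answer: θ(x, t) = exp(-t/2)sin(x)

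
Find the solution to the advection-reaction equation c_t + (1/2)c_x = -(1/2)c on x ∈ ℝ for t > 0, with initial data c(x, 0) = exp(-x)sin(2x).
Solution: Substitute c = exp(-x)u.
Then c_x = exp(-x)(u_x - u), c_t = exp(-x)u_t; substituting and dividing by exp(-x), the lower-order terms cancel: u_t + (1/2)u_x = 0 (standard advection equation).
Data for u: u(x,0) = exp(x)c(x,0) = sin(2x).
By characteristics (dx/dt = 1/2), u(x,t) = f(x - (1/2)t) with f = u(·, 0).
So u(x,t) = -sin(t - 2x), and c(x,t) = exp(-x)u(x,t).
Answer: c(x, t) = -exp(-x)sin(t - 2x)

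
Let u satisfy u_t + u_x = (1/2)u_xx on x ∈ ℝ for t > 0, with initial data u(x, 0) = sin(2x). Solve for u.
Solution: Moving frame: η = x - t, σ = t, u = w(η,σ), so u_t = w_σ - w_η and u_xx = w_ηη.
Hence u_t + u_x = w_σ and the PDE becomes the heat equation w_σ = (1/2)w_ηη on η ∈ ℝ.
Initial data: w(η,0) = u(η,0) = sin(2η). Each mode sin(nη) decays as exp(-n²σ/2) on ℝ, so w(η,σ) = Σ c_n exp(-n²σ/2) sin(nη) with c_2=1: w(η,σ) = exp(-2σ)sin(2η).
Substituting back: u(x,t) = w(x - t, t).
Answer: u(x, t) = -exp(-2t)sin(2t - 2x)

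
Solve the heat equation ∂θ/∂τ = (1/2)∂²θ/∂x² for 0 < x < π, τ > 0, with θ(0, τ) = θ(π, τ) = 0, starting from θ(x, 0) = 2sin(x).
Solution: Separating variables: θ = Σ c_n exp(-n²τ/2) sin(nx). From θ(x,0) = 2sin(x): c_1=2.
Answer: θ(x, τ) = 2exp(-τ/2)sin(x)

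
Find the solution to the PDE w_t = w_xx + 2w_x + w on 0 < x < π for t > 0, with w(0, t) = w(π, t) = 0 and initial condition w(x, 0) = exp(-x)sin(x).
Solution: Substitute w = exp(-x)u, i.e. u = exp(x)w.
By the product rule, w_x = exp(-x)(u_x - u), w_xx = exp(-x)(u_xx - 2u_x + u), w_t = exp(-x)u_t.
Substituting into the PDE and dividing by exp(-x): u_t = (u_xx - 2u_x + u) + 2(u_x - u) + u.
The lower-order terms cancel, leaving the standard heat equation u_t = u_xx.
Initial data for u: u(x,0) = exp(x)w(x,0) = sin(x). The boundary conditions carry over: u(0,t) = u(π,t) = 0.
Solve for u:
  Using separation of variables u = X(x)T(t):
  Eigenfunctions: sin(nx), n = 1, 2, 3, ...
  General solution: u(x, t) = Σ c_n sin(nx) exp(-n² t)
  Matching u(x,0) = sin(x) term by term: c_1=1.
Hence u(x,t) = exp(-t)sin(x).
Transform back: w(x,t) = exp(-x)u(x,t).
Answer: w(x, t) = exp(-t)exp(-x)sin(x)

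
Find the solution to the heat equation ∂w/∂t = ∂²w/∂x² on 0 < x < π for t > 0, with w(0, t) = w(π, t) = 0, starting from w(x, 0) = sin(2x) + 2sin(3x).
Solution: Separating variables: w = Σ c_n exp(-n²t) sin(nx). From w(x,0) = sin(2x) + 2sin(3x): c_2=1, c_3=2.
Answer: w(x, t) = exp(-4t)sin(2x) + 2exp(-9t)sin(3x)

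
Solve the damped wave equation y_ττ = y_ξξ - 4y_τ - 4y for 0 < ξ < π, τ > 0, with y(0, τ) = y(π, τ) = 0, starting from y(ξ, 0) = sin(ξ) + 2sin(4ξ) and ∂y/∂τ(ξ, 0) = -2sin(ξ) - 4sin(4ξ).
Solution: Substitute y = exp(-2τ)u.
Then y_τ = exp(-2τ)(u_τ - 2u), y_ττ = exp(-2τ)(u_ττ - 4u_τ + 4u), y_ξξ = exp(-2τ)u_ξξ; substituting and dividing by exp(-2τ), the lower-order terms cancel: u_ττ = u_ξξ (standard wave equation).
Data for u: u(ξ,0) = y(ξ,0) = sin(ξ) + 2sin(4ξ); u_τ(ξ,0) = y_τ(ξ,0) + 2y(ξ,0) = 0. The boundary conditions carry over: u(0,τ) = u(π,τ) = 0.
Separating variables: u = Σ [A_n cos(ω_n τ) + B_n sin(ω_n τ)] sin(nξ), ω_n = n. From ICs: A_1=1, A_4=2.
So u(ξ,τ) = sin(ξ)cos(τ) + 2sin(4ξ)cos(4τ), and y(ξ,τ) = exp(-2τ)u(ξ,τ).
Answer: y(ξ, τ) = exp(-2τ)sin(ξ)cos(τ) + 2exp(-2τ)sin(4ξ)cos(4τ)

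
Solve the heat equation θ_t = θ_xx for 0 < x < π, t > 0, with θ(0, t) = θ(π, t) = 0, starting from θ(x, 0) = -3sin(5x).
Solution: Using separation of variables θ = X(x)G(t):
Eigenfunctions: sin(nx), n = 1, 2, 3, ...
General solution: θ(x, t) = Σ c_n sin(nx) exp(-n² t)
Matching θ(x,0) = -3sin(5x) term by term: c_5=-3.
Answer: θ(x, t) = -3exp(-25t)sin(5x)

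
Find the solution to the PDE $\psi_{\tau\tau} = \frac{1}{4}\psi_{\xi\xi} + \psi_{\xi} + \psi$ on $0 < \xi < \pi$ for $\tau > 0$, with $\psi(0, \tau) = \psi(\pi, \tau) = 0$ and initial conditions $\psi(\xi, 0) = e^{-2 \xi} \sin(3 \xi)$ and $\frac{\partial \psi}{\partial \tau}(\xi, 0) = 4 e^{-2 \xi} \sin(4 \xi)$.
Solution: Substitute $\psi = e^{-2\xi}u$, i.e. $u = e^{2\xi}\psi$.
By the product rule, $\psi_{\xi} = e^{-2\xi}(u_{\xi} - 2u)$, $\psi_{\xi\xi} = e^{-2\xi}(u_{\xi\xi} - 4u_{\xi} + 4u)$, $\psi_{\tau\tau} = e^{-2\xi}u_{\tau\tau}$.
Substituting into the PDE and dividing by $e^{-2\xi}$: $u_{\tau\tau} = \frac{1}{4}(u_{\xi\xi} - 4u_{\xi} + 4u) + (u_{\xi} - 2u) + u$.
The lower-order terms cancel, leaving the standard wave equation $u_{\tau\tau} = \frac{1}{4}u_{\xi\xi}$.
Initial data for $u$: $u(\xi,0) = e^{2\xi}\psi(\xi,0) = \sin(3 \xi)$; $u_{\tau}(\xi,0) = e^{2\xi}\psi_{\tau}(\xi,0) = 4 \sin(4 \xi)$. The boundary conditions carry over: $u(0,\tau) = u(\pi,\tau) = 0$.
Solve for $u$:
  Using separation of variables $u = X(\xi)T(\tau)$:
  Eigenfunctions: $\sin(n\xi)$, $n = 1, 2, 3, \ldots$
  General solution: $u(\xi, \tau) = \sum [A_n \cos(n \tau/2) + B_n \sin(n \tau/2)] \sin(n\xi)$
  From $u(\xi,0) = \sin(3 \xi)$: $A_3=1$. From $u_{\tau}(\xi,0) = 4 \sin(4 \xi)$, using $u_{\tau}(\xi,0) = \sum \omega_n B_n \sin(n\xi)$ with $\omega_n = n/2$: $B_4 = 4/2 = 2$.
Hence $u(\xi,\tau) = \sin(3 \xi) \cos(3 \tau/2) + 2 \sin(4 \xi) \sin(2 \tau)$.
Transform back: $\psi(\xi,\tau) = e^{-2\xi}u(\xi,\tau)$.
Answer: $\psi(\xi, \tau) = 2 e^{-2 \xi} \sin(2 \tau) \sin(4 \xi) + e^{-2 \xi} \sin(3 \xi) \cos(3 \tau/2)$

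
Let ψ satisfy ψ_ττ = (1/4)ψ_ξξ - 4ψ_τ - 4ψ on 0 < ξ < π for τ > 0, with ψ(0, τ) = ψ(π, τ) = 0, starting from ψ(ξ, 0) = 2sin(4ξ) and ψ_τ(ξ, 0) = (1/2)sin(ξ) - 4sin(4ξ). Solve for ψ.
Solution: Substitute ψ = exp(-2τ)u.
Then ψ_τ = exp(-2τ)(u_τ - 2u), ψ_ττ = exp(-2τ)(u_ττ - 4u_τ + 4u), ψ_ξξ = exp(-2τ)u_ξξ; substituting and dividing by exp(-2τ), the lower-order terms cancel: u_ττ = (1/4)u_ξξ (standard wave equation).
Data for u: u(ξ,0) = ψ(ξ,0) = 2sin(4ξ); u_τ(ξ,0) = ψ_τ(ξ,0) + 2ψ(ξ,0) = (1/2)sin(ξ). The boundary conditions carry over: u(0,τ) = u(π,τ) = 0.
Separating variables: u = Σ [A_n cos(ω_n τ) + B_n sin(ω_n τ)] sin(nξ), ω_n = n/2. From ICs (B_n = velocity coefficient / ω_n): A_4=2, B_1=1.
So u(ξ,τ) = sin(ξ)sin(τ/2) + 2sin(4ξ)cos(2τ), and ψ(ξ,τ) = exp(-2τ)u(ξ,τ).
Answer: ψ(ξ, τ) = exp(-2τ)sin(ξ)sin(τ/2) + 2exp(-2τ)sin(4ξ)cos(2τ)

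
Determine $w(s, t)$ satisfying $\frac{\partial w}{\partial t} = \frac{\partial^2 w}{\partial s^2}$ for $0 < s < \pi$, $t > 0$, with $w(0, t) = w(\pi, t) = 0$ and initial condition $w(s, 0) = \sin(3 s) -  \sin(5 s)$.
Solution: Using separation of variables $w = X(s)T(t)$:
Eigenfunctions: $\sin(ns)$, $n = 1, 2, 3, \ldots$
General solution: $w(s, t) = \sum c_n \sin(ns) e^{-n^2 t}$
Matching $w(s,0) = \sin(3 s) - \sin(5 s)$ term by term: $c_3=1, c_5=-1$.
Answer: $w(s, t) = e^{-9 t} \sin(3 s) -  e^{-25 t} \sin(5 s)$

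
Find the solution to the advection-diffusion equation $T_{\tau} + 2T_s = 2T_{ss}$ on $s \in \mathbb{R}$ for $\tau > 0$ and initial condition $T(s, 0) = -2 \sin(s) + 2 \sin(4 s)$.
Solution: Moving frame: $\eta = s - 2\tau$, $\sigma = \tau$, $T = u(\eta,\sigma)$, so $T_{\tau} = u_{\sigma} - 2u_{\eta}$ and $T_{ss} = u_{\eta\eta}$.
Hence $T_{\tau} + 2T_s = u_{\sigma}$ and the PDE becomes the heat equation $u_{\sigma} = 2u_{\eta\eta}$ on $\eta \in \mathbb{R}$.
Initial data: $u(\eta,0) = T(\eta,0) = -2 \sin(\eta) + 2 \sin(4 \eta)$. Each mode $\sin(n\eta)$ decays as $e^{-2n^2\sigma}$ on $\mathbb{R}$, so $u(\eta,\sigma) = \sum c_n e^{-2n^2\sigma} \sin(n\eta)$ with $c_1=-2, c_4=2$: $u(\eta,\sigma) = -2 e^{-2 \sigma} \sin(\eta) + 2 e^{-32 \sigma} \sin(4 \eta)$.
Substituting back: $T(s,\tau) = u(s - 2\tau, \tau)$.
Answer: $T(s, \tau) = 2 e^{-2 \tau} \sin(2 \tau - s) - 2 e^{-32 \tau} \sin(8 \tau - 4 s)$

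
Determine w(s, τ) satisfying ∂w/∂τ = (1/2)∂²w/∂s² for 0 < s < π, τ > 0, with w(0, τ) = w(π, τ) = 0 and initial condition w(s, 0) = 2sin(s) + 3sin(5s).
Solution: Using separation of variables w = X(s)T(τ):
Eigenfunctions: sin(ns), n = 1, 2, 3, ...
General solution: w(s, τ) = Σ c_n sin(ns) exp(-n² τ/2)
Matching w(s,0) = 2sin(s) + 3sin(5s) term by term: c_1=2, c_5=3.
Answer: w(s, τ) = 2exp(-τ/2)sin(s) + 3exp(-25τ/2)sin(5s)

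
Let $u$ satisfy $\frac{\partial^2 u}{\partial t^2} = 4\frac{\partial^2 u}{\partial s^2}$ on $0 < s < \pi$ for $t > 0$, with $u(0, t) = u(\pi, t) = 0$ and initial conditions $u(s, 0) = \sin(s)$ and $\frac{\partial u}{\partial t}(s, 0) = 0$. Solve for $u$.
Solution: Separating variables: $u = \sum [A_n \cos(\omega_n t) + B_n \sin(\omega_n t)] \sin(ns)$, $\omega_n = 2n$. From ICs: $A_1=1$.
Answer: $u(s, t) = \sin(s) \cos(2 t)$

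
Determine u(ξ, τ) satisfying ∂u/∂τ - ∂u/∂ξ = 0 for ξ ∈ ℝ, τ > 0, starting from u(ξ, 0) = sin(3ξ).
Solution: By characteristics (dξ/dτ = -1), u(ξ,τ) = f(ξ + τ) with f = u(·, 0).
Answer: u(ξ, τ) = sin(3ξ + 3τ)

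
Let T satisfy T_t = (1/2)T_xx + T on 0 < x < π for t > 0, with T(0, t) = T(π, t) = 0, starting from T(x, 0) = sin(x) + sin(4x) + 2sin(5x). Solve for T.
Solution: Substitute T = exp(t)u, i.e. u = exp(-t)T.
By the product rule, T_t = exp(t)(u_t + u), T_xx = exp(t)u_xx.
Substituting into the PDE and dividing by exp(t): u_t + u = (1/2)u_xx + u.
The lower-order terms cancel, leaving the standard heat equation u_t = (1/2)u_xx.
Initial data for u: u(x,0) = T(x,0) = sin(x) + sin(4x) + 2sin(5x). The boundary conditions carry over: u(0,t) = u(π,t) = 0.
Solve for u:
  Using separation of variables u = X(x)G(t):
  Eigenfunctions: sin(nx), n = 1, 2, 3, ...
  General solution: u(x, t) = Σ c_n sin(nx) exp(-n² t/2)
  Matching u(x,0) = sin(x) + sin(4x) + 2sin(5x) term by term: c_1=1, c_4=1, c_5=2.
Hence u(x,t) = exp(-8t)sin(4x) + exp(-t/2)sin(x) + 2exp(-25t/2)sin(5x).
Transform back: T(x,t) = exp(t)u(x,t).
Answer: T(x, t) = exp(t/2)sin(x) + exp(-7t)sin(4x) + 2exp(-23t/2)sin(5x)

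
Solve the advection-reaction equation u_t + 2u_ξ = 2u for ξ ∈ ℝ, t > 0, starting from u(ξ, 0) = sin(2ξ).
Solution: Substitute u = exp(2t)w, i.e. w = exp(-2t)u.
By the product rule, u_t = exp(2t)(w_t + 2w), u_ξ = exp(2t)w_ξ.
Substituting into the PDE and dividing by exp(2t): w_t + 2w + 2w_ξ = 2w.
The lower-order terms cancel, leaving the standard advection equation w_t + 2w_ξ = 0.
Initial data for w: w(ξ,0) = u(ξ,0) = sin(2ξ).
Solve for w:
  By method of characteristics (waves move right with speed 2):
  Along characteristics ξ - 2t = const, w is constant, so w(ξ,t) = f(ξ - 2t) with f = w(·, 0).
Hence w(ξ,t) = -sin(4t - 2ξ).
Transform back: u(ξ,t) = exp(2t)w(ξ,t).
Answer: u(ξ, t) = -exp(2t)sin(4t - 2ξ)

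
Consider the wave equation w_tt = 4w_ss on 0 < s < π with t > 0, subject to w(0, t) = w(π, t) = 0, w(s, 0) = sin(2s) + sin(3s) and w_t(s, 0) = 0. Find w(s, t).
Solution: Using separation of variables w = X(s)T(t):
Eigenfunctions: sin(ns), n = 1, 2, 3, ...
General solution: w(s, t) = Σ [A_n cos(2n t) + B_n sin(2n t)] sin(ns)
From w(s,0) = sin(2s) + sin(3s): A_2=1, A_3=1. From w_t(s,0) = 0: all B_n = 0.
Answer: w(s, t) = sin(2s)cos(4t) + sin(3s)cos(6t)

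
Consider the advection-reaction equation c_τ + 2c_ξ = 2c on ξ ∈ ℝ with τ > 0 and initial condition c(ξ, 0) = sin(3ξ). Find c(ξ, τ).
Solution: Substitute c = exp(2τ)u.
Then c_τ = exp(2τ)(u_τ + 2u), c_ξ = exp(2τ)u_ξ; substituting and dividing by exp(2τ), the lower-order terms cancel: u_τ + 2u_ξ = 0 (standard advection equation).
Data for u: u(ξ,0) = c(ξ,0) = sin(3ξ).
By characteristics (dξ/dτ = 2), u(ξ,τ) = f(ξ - 2τ) with f = u(·, 0).
So u(ξ,τ) = sin(3ξ - 6τ), and c(ξ,τ) = exp(2τ)u(ξ,τ).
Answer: c(ξ, τ) = exp(2τ)sin(3ξ - 6τ)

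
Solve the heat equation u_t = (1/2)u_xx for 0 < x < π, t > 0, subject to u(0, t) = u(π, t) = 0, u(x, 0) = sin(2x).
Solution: Separating variables: u = Σ c_n exp(-n²t/2) sin(nx). From u(x,0) = sin(2x): c_2=1.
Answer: u(x, t) = exp(-2t)sin(2x)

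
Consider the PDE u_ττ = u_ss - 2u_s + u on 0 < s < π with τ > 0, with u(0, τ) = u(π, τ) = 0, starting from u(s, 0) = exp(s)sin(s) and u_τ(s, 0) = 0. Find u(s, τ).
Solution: Substitute u = exp(s)w.
Then u_s = exp(s)(w_s + w), u_ss = exp(s)(w_ss + 2w_s + w), u_ττ = exp(s)w_ττ; substituting and dividing by exp(s), the lower-order terms cancel: w_ττ = w_ss (standard wave equation).
Data for w: w(s,0) = exp(-s)u(s,0) = sin(s); w_τ(s,0) = exp(-s)u_τ(s,0) = 0. The boundary conditions carry over: w(0,τ) = w(π,τ) = 0.
Separating variables: w = Σ [A_n cos(ω_n τ) + B_n sin(ω_n τ)] sin(ns), ω_n = n. From ICs: A_1=1.
So w(s,τ) = sin(s)cos(τ), and u(s,τ) = exp(s)w(s,τ).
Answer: u(s, τ) = exp(s)sin(s)cos(τ)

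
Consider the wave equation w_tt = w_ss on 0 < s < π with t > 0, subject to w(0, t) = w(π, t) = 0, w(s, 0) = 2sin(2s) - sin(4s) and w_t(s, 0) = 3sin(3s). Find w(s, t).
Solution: Using separation of variables w = X(s)T(t):
Eigenfunctions: sin(ns), n = 1, 2, 3, ...
General solution: w(s, t) = Σ [A_n cos(n t) + B_n sin(n t)] sin(ns)
From w(s,0) = 2sin(2s) - sin(4s): A_2=2, A_4=-1. From w_t(s,0) = 3sin(3s), using w_t(s,0) = Σ ω_n B_n sin(ns) with ω_n = n: B_3 = 3/3 = 1.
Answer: w(s, t) = 2sin(2s)cos(2t) + sin(3s)sin(3t) - sin(4s)cos(4t)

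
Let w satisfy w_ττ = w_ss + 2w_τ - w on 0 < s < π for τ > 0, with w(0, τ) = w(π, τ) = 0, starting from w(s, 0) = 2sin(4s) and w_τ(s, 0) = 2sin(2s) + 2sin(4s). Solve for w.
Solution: Substitute w = exp(τ)u, i.e. u = exp(-τ)w.
By the product rule, w_τ = exp(τ)(u_τ + u), w_ττ = exp(τ)(u_ττ + 2u_τ + u), w_ss = exp(τ)u_ss.
Substituting into the PDE and dividing by exp(τ): u_ττ + 2u_τ + u = u_ss + 2(u_τ + u) - u.
The lower-order terms cancel, leaving the standard wave equation u_ττ = u_ss.
Initial data for u: u(s,0) = w(s,0) = 2sin(4s); u_τ(s,0) = w_τ(s,0) - w(s,0) = 2sin(2s). The boundary conditions carry over: u(0,τ) = u(π,τ) = 0.
Solve for u:
  Using separation of variables u = X(s)T(τ):
  Eigenfunctions: sin(ns), n = 1, 2, 3, ...
  General solution: u(s, τ) = Σ [A_n cos(n τ) + B_n sin(n τ)] sin(ns)
  From u(s,0) = 2sin(4s): A_4=2. From u_τ(s,0) = 2sin(2s), using u_τ(s,0) = Σ ω_n B_n sin(ns) with ω_n = n: B_2 = 2/2 = 1.
Hence u(s,τ) = sin(2s)sin(2τ) + 2sin(4s)cos(4τ).
Transform back: w(s,τ) = exp(τ)u(s,τ).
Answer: w(s, τ) = exp(τ)sin(2s)sin(2τ) + 2exp(τ)sin(4s)cos(4τ)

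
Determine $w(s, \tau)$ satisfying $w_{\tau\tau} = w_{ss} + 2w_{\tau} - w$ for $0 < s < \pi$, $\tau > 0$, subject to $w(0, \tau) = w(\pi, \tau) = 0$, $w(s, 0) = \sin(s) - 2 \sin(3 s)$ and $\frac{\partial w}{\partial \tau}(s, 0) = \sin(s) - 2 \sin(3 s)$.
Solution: Substitute $w = e^{\tau}u$.
Then $w_{\tau} = e^{\tau}(u_{\tau} + u)$, $w_{\tau\tau} = e^{\tau}(u_{\tau\tau} + 2u_{\tau} + u)$, $w_{ss} = e^{\tau}u_{ss}$; substituting and dividing by $e^{\tau}$, the lower-order terms cancel: $u_{\tau\tau} = u_{ss}$ (standard wave equation).
Data for $u$: $u(s,0) = w(s,0) = \sin(s) - 2 \sin(3 s)$; $u_{\tau}(s,0) = w_{\tau}(s,0) - w(s,0) = 0$. The boundary conditions carry over: $u(0,\tau) = u(\pi,\tau) = 0$.
Separating variables: $u = \sum [A_n \cos(\omega_n \tau) + B_n \sin(\omega_n \tau)] \sin(ns)$, $\omega_n = n$. From ICs: $A_1=1, A_3=-2$.
So $u(s,\tau) = \sin(s) \cos(\tau) - 2 \sin(3 s) \cos(3 \tau)$, and $w(s,\tau) = e^{\tau}u(s,\tau)$.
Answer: $w(s, \tau) = e^{\tau} \sin(s) \cos(\tau) - 2 e^{\tau} \sin(3 s) \cos(3 \tau)$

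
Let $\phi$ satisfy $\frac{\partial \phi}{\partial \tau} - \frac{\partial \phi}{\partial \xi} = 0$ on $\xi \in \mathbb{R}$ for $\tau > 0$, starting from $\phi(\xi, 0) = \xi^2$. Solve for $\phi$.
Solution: By method of characteristics (waves move left with speed 1):
Along characteristics $\xi + \tau =$ const, $\phi$ is constant, so $\phi(\xi,\tau) = f(\xi + \tau)$ with $f = \phi( \cdot , 0)$.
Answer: $\phi(\xi, \tau) = \tau^2 + 2 \tau \xi + \xi^2$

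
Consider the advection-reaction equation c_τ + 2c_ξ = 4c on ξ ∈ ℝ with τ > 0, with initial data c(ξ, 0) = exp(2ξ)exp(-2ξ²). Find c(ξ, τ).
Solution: Substitute c = exp(2ξ)u.
Then c_ξ = exp(2ξ)(u_ξ + 2u), c_τ = exp(2ξ)u_τ; substituting and dividing by exp(2ξ), the lower-order terms cancel: u_τ + 2u_ξ = 0 (standard advection equation).
Data for u: u(ξ,0) = exp(-2ξ)c(ξ,0) = exp(-2ξ²).
By characteristics (dξ/dτ = 2), u(ξ,τ) = f(ξ - 2τ) with f = u(·, 0).
So u(ξ,τ) = exp(-2(ξ - 2τ)²), and c(ξ,τ) = exp(2ξ)u(ξ,τ).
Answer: c(ξ, τ) = exp(2ξ)exp(-2(ξ - 2τ)²)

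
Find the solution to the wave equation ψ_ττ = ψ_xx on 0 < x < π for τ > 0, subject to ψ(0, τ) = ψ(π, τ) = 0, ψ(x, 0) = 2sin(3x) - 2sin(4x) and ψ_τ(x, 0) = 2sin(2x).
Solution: Using separation of variables ψ = X(x)T(τ):
Eigenfunctions: sin(nx), n = 1, 2, 3, ...
General solution: ψ(x, τ) = Σ [A_n cos(n τ) + B_n sin(n τ)] sin(nx)
From ψ(x,0) = 2sin(3x) - 2sin(4x): A_3=2, A_4=-2. From ψ_τ(x,0) = 2sin(2x), using ψ_τ(x,0) = Σ ω_n B_n sin(nx) with ω_n = n: B_2 = 2/2 = 1.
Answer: ψ(x, τ) = sin(2x)sin(2τ) + 2sin(3x)cos(3τ) - 2sin(4x)cos(4τ)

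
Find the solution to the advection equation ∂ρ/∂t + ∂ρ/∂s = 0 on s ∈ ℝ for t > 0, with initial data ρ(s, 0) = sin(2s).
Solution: By method of characteristics (waves move right with speed 1):
Along characteristics s - t = const, ρ is constant, so ρ(s,t) = f(s - t) with f = ρ(·, 0).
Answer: ρ(s, t) = sin(2s - 2t)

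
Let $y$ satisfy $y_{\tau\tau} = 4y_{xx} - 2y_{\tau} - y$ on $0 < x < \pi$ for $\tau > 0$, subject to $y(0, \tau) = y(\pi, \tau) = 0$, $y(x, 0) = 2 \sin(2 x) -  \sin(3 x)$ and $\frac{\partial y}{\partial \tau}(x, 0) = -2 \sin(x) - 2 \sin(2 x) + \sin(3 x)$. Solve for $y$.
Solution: Substitute $y = e^{-\tau}u$, i.e. $u = e^{\tau}y$.
By the product rule, $y_{\tau} = e^{-\tau}(u_{\tau} - u)$, $y_{\tau\tau} = e^{-\tau}(u_{\tau\tau} - 2u_{\tau} + u)$, $y_{xx} = e^{-\tau}u_{xx}$.
Substituting into the PDE and dividing by $e^{-\tau}$: $u_{\tau\tau} - 2u_{\tau} + u = 4u_{xx} - 2(u_{\tau} - u) - u$.
The lower-order terms cancel, leaving the standard wave equation $u_{\tau\tau} = 4u_{xx}$.
Initial data for $u$: $u(x,0) = y(x,0) = 2 \sin(2 x) - \sin(3 x)$; $u_{\tau}(x,0) = y_{\tau}(x,0) + y(x,0) = -2 \sin(x)$. The boundary conditions carry over: $u(0,\tau) = u(\pi,\tau) = 0$.
Solve for $u$:
  Using separation of variables $u = X(x)T(\tau)$:
  Eigenfunctions: $\sin(nx)$, $n = 1, 2, 3, \ldots$
  General solution: $u(x, \tau) = \sum [A_n \cos(2n \tau) + B_n \sin(2n \tau)] \sin(nx)$
  From $u(x,0) = 2 \sin(2 x) - \sin(3 x)$: $A_2=2, A_3=-1$. From $u_{\tau}(x,0) = -2 \sin(x)$, using $u_{\tau}(x,0) = \sum \omega_n B_n \sin(nx)$ with $\omega_n = 2n$: $B_1 = (-2)/2 = -1$.
Hence $u(x,\tau) = - \sin(x) \sin(2 \tau) + 2 \sin(2 x) \cos(4 \tau) - \sin(3 x) \cos(6 \tau)$.
Transform back: $y(x,\tau) = e^{-\tau}u(x,\tau)$.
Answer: $y(x, \tau) = - e^{-\tau} \sin(2 \tau) \sin(x) + 2 e^{-\tau} \sin(2 x) \cos(4 \tau) -  e^{-\tau} \sin(3 x) \cos(6 \tau)$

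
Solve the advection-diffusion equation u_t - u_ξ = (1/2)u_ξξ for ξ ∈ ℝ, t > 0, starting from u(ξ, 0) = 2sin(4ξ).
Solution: Change to a moving frame: let η = ξ + t, σ = t and write u(ξ,t) = w(η,σ).
By the chain rule u_t = w_σ + w_η, u_ξ = w_η, u_ξξ = w_ηη.
Then u_t - u_ξ = w_σ: the advection term cancels and the PDE becomes the heat equation w_σ = (1/2)w_ηη on η ∈ ℝ.
Initial data: w(η,0) = u(η,0) = 2sin(4η).
On η ∈ ℝ each mode satisfies (sin(nη))″ = -n² sin(nη), so exp(-n²σ/2) sin(nη) solves the heat equation; by superposition w(η,σ) = Σ c_n exp(-n²σ/2) sin(nη).
Reading off the coefficients: c_4=2, so w(η,σ) = 2exp(-8σ)sin(4η).
Substituting back η = ξ + t, σ = t: u(ξ,t) = w(ξ + t, t).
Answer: u(ξ, t) = 2exp(-8t)sin(4t + 4ξ)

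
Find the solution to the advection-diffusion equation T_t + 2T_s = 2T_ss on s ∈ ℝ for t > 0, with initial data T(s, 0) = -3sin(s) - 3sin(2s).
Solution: Moving frame: η = s - 2t, σ = t, T = u(η,σ), so T_t = u_σ - 2u_η and T_ss = u_ηη.
Hence T_t + 2T_s = u_σ and the PDE becomes the heat equation u_σ = 2u_ηη on η ∈ ℝ.
Initial data: u(η,0) = T(η,0) = -3sin(η) - 3sin(2η). Each mode sin(nη) decays as exp(-2n²σ) on ℝ, so u(η,σ) = Σ c_n exp(-2n²σ) sin(nη) with c_1=-3, c_2=-3: u(η,σ) = -3exp(-2σ)sin(η) - 3exp(-8σ)sin(2η).
Substituting back: T(s,t) = u(s - 2t, t).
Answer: T(s, t) = -3exp(-2t)sin(s - 2t) - 3exp(-8t)sin(2s - 4t)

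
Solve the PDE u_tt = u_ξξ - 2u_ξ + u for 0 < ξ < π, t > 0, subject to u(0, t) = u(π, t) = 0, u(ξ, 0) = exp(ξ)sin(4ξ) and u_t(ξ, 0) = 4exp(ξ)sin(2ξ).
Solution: Substitute u = exp(ξ)w, i.e. w = exp(-ξ)u.
By the product rule, u_ξ = exp(ξ)(w_ξ + w), u_ξξ = exp(ξ)(w_ξξ + 2w_ξ + w), u_tt = exp(ξ)w_tt.
Substituting into the PDE and dividing by exp(ξ): w_tt = (w_ξξ + 2w_ξ + w) - 2(w_ξ + w) + w.
The lower-order terms cancel, leaving the standard wave equation w_tt = w_ξξ.
Initial data for w: w(ξ,0) = exp(-ξ)u(ξ,0) = sin(4ξ); w_t(ξ,0) = exp(-ξ)u_t(ξ,0) = 4sin(2ξ). The boundary conditions carry over: w(0,t) = w(π,t) = 0.
Solve for w:
  Using separation of variables w = X(ξ)T(t):
  Eigenfunctions: sin(nξ), n = 1, 2, 3, ...
  General solution: w(ξ, t) = Σ [A_n cos(n t) + B_n sin(n t)] sin(nξ)
  From w(ξ,0) = sin(4ξ): A_4=1. From w_t(ξ,0) = 4sin(2ξ), using w_t(ξ,0) = Σ ω_n B_n sin(nξ) with ω_n = n: B_2 = 4/2 = 2.
Hence w(ξ,t) = 2sin(2t)sin(2ξ) + sin(4ξ)cos(4t).
Transform back: u(ξ,t) = exp(ξ)w(ξ,t).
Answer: u(ξ, t) = 2exp(ξ)sin(2t)sin(2ξ) + exp(ξ)sin(4ξ)cos(4t)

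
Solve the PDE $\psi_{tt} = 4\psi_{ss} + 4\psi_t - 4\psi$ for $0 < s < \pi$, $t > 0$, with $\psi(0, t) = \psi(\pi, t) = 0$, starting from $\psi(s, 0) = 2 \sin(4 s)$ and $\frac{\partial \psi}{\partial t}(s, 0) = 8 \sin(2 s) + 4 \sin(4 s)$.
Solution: Substitute $\psi = e^{2t}u$, i.e. $u = e^{-2t}\psi$.
By the product rule, $\psi_t = e^{2t}(u_t + 2u)$, $\psi_{tt} = e^{2t}(u_{tt} + 4u_t + 4u)$, $\psi_{ss} = e^{2t}u_{ss}$.
Substituting into the PDE and dividing by $e^{2t}$: $u_{tt} + 4u_t + 4u = 4u_{ss} + 4(u_t + 2u) - 4u$.
The lower-order terms cancel, leaving the standard wave equation $u_{tt} = 4u_{ss}$.
Initial data for $u$: $u(s,0) = \psi(s,0) = 2 \sin(4 s)$; $u_t(s,0) = \psi_t(s,0) - 2\psi(s,0) = 8 \sin(2 s)$. The boundary conditions carry over: $u(0,t) = u(\pi,t) = 0$.
Solve for $u$:
  Using separation of variables $u = X(s)T(t)$:
  Eigenfunctions: $\sin(ns)$, $n = 1, 2, 3, \ldots$
  General solution: $u(s, t) = \sum [A_n \cos(2n t) + B_n \sin(2n t)] \sin(ns)$
  From $u(s,0) = 2 \sin(4 s)$: $A_4=2$. From $u_t(s,0) = 8 \sin(2 s)$, using $u_t(s,0) = \sum \omega_n B_n \sin(ns)$ with $\omega_n = 2n$: $B_2 = 8/4 = 2$.
Hence $u(s,t) = 2 \sin(2 s) \sin(4 t) + 2 \sin(4 s) \cos(8 t)$.
Transform back: $\psi(s,t) = e^{2t}u(s,t)$.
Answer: $\psi(s, t) = 2 e^{2 t} \sin(2 s) \sin(4 t) + 2 e^{2 t} \sin(4 s) \cos(8 t)$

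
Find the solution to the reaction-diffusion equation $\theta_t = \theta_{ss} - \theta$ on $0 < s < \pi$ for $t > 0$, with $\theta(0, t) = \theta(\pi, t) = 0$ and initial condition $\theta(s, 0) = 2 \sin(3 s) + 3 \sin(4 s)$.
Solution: Substitute $\theta = e^{-t}u$, i.e. $u = e^{t}\theta$.
By the product rule, $\theta_t = e^{-t}(u_t - u)$, $\theta_{ss} = e^{-t}u_{ss}$.
Substituting into the PDE and dividing by $e^{-t}$: $u_t - u = u_{ss} - u$.
The lower-order terms cancel, leaving the standard heat equation $u_t = u_{ss}$.
Initial data for $u$: $u(s,0) = \theta(s,0) = 2 \sin(3 s) + 3 \sin(4 s)$. The boundary conditions carry over: $u(0,t) = u(\pi,t) = 0$.
Solve for $u$:
  Using separation of variables $u = X(s)G(t)$:
  Eigenfunctions: $\sin(ns)$, $n = 1, 2, 3, \ldots$
  General solution: $u(s, t) = \sum c_n \sin(ns) e^{-n^2 t}$
  Matching $u(s,0) = 2 \sin(3 s) + 3 \sin(4 s)$ term by term: $c_3=2, c_4=3$.
Hence $u(s,t) = 2 e^{-9 t} \sin(3 s) + 3 e^{-16 t} \sin(4 s)$.
Transform back: $\theta(s,t) = e^{-t}u(s,t)$.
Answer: $\theta(s, t) = 2 e^{-10 t} \sin(3 s) + 3 e^{-17 t} \sin(4 s)$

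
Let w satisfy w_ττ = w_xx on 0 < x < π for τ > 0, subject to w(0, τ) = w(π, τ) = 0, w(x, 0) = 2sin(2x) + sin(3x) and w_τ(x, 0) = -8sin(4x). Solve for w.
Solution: Separating variables: w = Σ [A_n cos(ω_n τ) + B_n sin(ω_n τ)] sin(nx), ω_n = n. From ICs (B_n = velocity coefficient / ω_n): A_2=2, A_3=1, B_4=-2.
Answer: w(x, τ) = 2sin(2x)cos(2τ) + sin(3x)cos(3τ) - 2sin(4x)sin(4τ)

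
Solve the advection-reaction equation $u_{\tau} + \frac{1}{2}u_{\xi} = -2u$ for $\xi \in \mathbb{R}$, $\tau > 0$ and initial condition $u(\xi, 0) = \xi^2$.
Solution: Substitute $u = e^{-2\tau}w$, i.e. $w = e^{2\tau}u$.
By the product rule, $u_{\tau} = e^{-2\tau}(w_{\tau} - 2w)$, $u_{\xi} = e^{-2\tau}w_{\xi}$.
Substituting into the PDE and dividing by $e^{-2\tau}$: $w_{\tau} - 2w + \frac{1}{2}w_{\xi} = -2w$.
The lower-order terms cancel, leaving the standard advection equation $w_{\tau} + \frac{1}{2}w_{\xi} = 0$.
Initial data for $w$: $w(\xi,0) = u(\xi,0) = \xi^2$.
Solve for $w$:
  By method of characteristics (waves move right with speed 1/2):
  Along characteristics $\xi - \frac{1}{2}\tau =$ const, $w$ is constant, so $w(\xi,\tau) = f(\xi - \frac{1}{2}\tau)$ with $f = w( \cdot , 0)$.
Hence $w(\xi,\tau) = \xi^2 - \xi \tau + \frac{1}{4} \tau^2$.
Transform back: $u(\xi,\tau) = e^{-2\tau}w(\xi,\tau)$.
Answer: $u(\xi, \tau) = \frac{1}{4} \tau^2 e^{-2 \tau} -  \tau \xi e^{-2 \tau} + \xi^2 e^{-2 \tau}$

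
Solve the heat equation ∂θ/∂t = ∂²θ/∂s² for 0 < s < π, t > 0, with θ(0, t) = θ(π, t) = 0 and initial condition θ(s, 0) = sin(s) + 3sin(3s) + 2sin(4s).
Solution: Using separation of variables θ = X(s)G(t):
Eigenfunctions: sin(ns), n = 1, 2, 3, ...
General solution: θ(s, t) = Σ c_n sin(ns) exp(-n² t)
Matching θ(s,0) = sin(s) + 3sin(3s) + 2sin(4s) term by term: c_1=1, c_3=3, c_4=2.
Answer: θ(s, t) = exp(-t)sin(s) + 3exp(-9t)sin(3s) + 2exp(-16t)sin(4s)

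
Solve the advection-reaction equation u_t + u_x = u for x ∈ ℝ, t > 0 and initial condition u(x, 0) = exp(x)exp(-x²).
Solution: Substitute u = exp(x)w.
Then u_x = exp(x)(w_x + w), u_t = exp(x)w_t; substituting and dividing by exp(x), the lower-order terms cancel: w_t + w_x = 0 (standard advection equation).
Data for w: w(x,0) = exp(-x)u(x,0) = exp(-x²).
By characteristics (dx/dt = 1), w(x,t) = f(x - t) with f = w(·, 0).
So w(x,t) = exp(-(-t + x)²), and u(x,t) = exp(x)w(x,t).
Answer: u(x, t) = exp(x)exp(-(-t + x)²)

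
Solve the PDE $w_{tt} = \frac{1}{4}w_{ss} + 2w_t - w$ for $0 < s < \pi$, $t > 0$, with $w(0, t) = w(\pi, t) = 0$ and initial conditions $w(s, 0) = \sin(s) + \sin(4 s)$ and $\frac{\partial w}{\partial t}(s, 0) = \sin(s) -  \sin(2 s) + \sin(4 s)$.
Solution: Substitute $w = e^{t}u$.
Then $w_t = e^{t}(u_t + u)$, $w_{tt} = e^{t}(u_{tt} + 2u_t + u)$, $w_{ss} = e^{t}u_{ss}$; substituting and dividing by $e^{t}$, the lower-order terms cancel: $u_{tt} = \frac{1}{4}u_{ss}$ (standard wave equation).
Data for $u$: $u(s,0) = w(s,0) = \sin(s) + \sin(4 s)$; $u_t(s,0) = w_t(s,0) - w(s,0) = - \sin(2 s)$. The boundary conditions carry over: $u(0,t) = u(\pi,t) = 0$.
Separating variables: $u = \sum [A_n \cos(\omega_n t) + B_n \sin(\omega_n t)] \sin(ns)$, $\omega_n = n/2$. From ICs ($B_n$ = velocity coefficient / $\omega_n$): $A_1=1, A_4=1, B_2=-1$.
So $u(s,t) = \sin(s) \cos(t/2) - \sin(2 s) \sin(t) + \sin(4 s) \cos(2 t)$, and $w(s,t) = e^{t}u(s,t)$.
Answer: $w(s, t) = e^{t} \sin(s) \cos(t/2) -  e^{t} \sin(2 s) \sin(t) + e^{t} \sin(4 s) \cos(2 t)$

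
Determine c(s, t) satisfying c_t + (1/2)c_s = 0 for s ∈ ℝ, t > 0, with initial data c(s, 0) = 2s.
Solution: By method of characteristics (waves move right with speed 1/2):
Along characteristics s - (1/2)t = const, c is constant, so c(s,t) = f(s - (1/2)t) with f = c(·, 0).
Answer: c(s, t) = 2s - t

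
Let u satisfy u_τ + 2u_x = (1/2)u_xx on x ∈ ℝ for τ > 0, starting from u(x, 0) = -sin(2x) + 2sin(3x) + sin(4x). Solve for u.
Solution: Moving frame: η = x - 2τ, σ = τ, u = w(η,σ), so u_τ = w_σ - 2w_η and u_xx = w_ηη.
Hence u_τ + 2u_x = w_σ and the PDE becomes the heat equation w_σ = (1/2)w_ηη on η ∈ ℝ.
Initial data: w(η,0) = u(η,0) = -sin(2η) + 2sin(3η) + sin(4η). Each mode sin(nη) decays as exp(-n²σ/2) on ℝ, so w(η,σ) = Σ c_n exp(-n²σ/2) sin(nη) with c_2=-1, c_3=2, c_4=1: w(η,σ) = -exp(-2σ)sin(2η) + exp(-8σ)sin(4η) + 2exp(-9σ/2)sin(3η).
Substituting back: u(x,τ) = w(x - 2τ, τ).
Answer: u(x, τ) = -exp(-2τ)sin(2x - 4τ) + exp(-8τ)sin(4x - 8τ) + 2exp(-9τ/2)sin(3x - 6τ)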